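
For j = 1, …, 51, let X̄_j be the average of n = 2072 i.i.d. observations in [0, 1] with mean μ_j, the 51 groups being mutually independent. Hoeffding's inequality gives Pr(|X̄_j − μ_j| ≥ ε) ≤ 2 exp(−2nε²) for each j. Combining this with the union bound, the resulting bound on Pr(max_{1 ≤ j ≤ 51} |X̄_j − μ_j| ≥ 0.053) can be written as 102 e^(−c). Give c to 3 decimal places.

Union bound over the 51 events: Pr(max_{1 ≤ j ≤ 51} |X̄_j − μ_j| ≥ 0.053) ≤ 51·2·exp(−2nε²) = 102 exp(−2·2072·0.053²).
So c = 2·2072·0.053² = 11.6405.

11.640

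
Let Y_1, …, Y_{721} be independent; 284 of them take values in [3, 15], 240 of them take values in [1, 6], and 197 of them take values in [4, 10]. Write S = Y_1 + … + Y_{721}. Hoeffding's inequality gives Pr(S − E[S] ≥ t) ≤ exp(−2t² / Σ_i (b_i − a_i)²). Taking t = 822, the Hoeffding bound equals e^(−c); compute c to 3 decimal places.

25.031

Σ(b_i − a_i)² = 284·12² + 240·5² + 197·6² = 53988.
c = 2t² / 53988 = 2·822² / 53988 = 25.0309.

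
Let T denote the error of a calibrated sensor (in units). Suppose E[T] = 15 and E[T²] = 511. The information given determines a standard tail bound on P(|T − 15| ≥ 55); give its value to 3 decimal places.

0.095

The first two moments determine the variance, so Chebyshev's inequality is the sharpest standard bound available.
Var(T) = E[T²] − (E[T])² = 511 − 225 = 286.
Chebyshev's inequality: P(|T − μ| ≥ t) ≤ Var(T)/t² = 286/3025 = 0.0945.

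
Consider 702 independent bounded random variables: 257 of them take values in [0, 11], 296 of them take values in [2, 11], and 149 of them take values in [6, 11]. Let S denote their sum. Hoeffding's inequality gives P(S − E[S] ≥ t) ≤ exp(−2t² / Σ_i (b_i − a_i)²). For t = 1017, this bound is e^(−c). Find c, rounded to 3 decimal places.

Σ(b_i − a_i)² = 257·11² + 296·9² + 149·5² = 58798.
c = 2t² / 58798 = 2·1017² / 58798 = 35.1811.

35.181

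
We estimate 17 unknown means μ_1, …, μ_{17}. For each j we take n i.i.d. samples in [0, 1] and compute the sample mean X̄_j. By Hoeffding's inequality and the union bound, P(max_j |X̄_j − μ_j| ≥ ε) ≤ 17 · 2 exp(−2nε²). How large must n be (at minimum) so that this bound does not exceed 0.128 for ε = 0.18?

87

Need 2·17·exp(−2nε²) ≤ 0.128, i.e. exp(−2nε²) ≤ 0.128/34.
So 2nε² ≥ ln(34/0.128) = 5.582086.
Hence n ≥ 5.582086/(2·0.18²) = 86.143.
The smallest integer n is 87.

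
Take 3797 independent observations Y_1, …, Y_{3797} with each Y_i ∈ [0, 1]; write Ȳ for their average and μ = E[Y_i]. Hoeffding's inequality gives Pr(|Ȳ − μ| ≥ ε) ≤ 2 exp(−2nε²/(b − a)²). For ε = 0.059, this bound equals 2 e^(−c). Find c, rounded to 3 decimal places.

c = 2nε²/(b − a)² = 2·3797·0.059² / 1² = 26.4347.

26.435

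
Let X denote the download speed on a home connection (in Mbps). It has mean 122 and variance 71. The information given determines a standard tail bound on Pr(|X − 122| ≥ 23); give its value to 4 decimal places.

Mean and variance are known, so Chebyshev's inequality applies.
Chebyshev: Pr(|X − μ| ≥ t) ≤ Var(X)/t².
Bound = 71 / 529 = 0.1342.

0.1342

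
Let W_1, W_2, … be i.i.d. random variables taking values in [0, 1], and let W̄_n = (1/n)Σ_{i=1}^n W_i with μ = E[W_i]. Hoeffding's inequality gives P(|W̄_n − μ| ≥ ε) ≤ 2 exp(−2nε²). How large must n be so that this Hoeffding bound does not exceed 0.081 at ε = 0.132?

93

Require 2·exp(−2nε²) ≤ 0.081, i.e. 2nε² ≥ ln(2/0.081) = 3.206453.
So n ≥ 3.206453 / (2·0.132²) = 92.013.
The smallest integer n is 93.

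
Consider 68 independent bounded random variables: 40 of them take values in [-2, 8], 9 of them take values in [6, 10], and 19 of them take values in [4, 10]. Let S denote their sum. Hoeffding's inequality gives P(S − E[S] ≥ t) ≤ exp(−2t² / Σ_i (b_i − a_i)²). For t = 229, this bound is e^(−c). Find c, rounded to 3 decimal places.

21.724

Σ(b_i − a_i)² = 40·10² + 9·4² + 19·6² = 4828.
c = 2t² / 4828 = 2·229² / 4828 = 21.7237.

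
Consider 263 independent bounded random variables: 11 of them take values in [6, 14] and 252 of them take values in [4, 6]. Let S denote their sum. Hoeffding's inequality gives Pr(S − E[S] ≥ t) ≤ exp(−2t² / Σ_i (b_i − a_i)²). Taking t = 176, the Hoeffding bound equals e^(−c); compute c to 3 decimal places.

36.187

Σ(b_i − a_i)² = 11·8² + 252·2² = 1712.
c = 2t² / 1712 = 2·176² / 1712 = 36.1869.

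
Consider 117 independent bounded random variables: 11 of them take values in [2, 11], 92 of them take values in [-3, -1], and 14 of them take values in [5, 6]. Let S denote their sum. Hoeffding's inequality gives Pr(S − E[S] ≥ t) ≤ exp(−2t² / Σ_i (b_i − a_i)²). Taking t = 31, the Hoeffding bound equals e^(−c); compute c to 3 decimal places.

Σ(b_i − a_i)² = 11·9² + 92·2² + 14·1² = 1273.
c = 2t² / 1273 = 2·31² / 1273 = 1.5098.

1.510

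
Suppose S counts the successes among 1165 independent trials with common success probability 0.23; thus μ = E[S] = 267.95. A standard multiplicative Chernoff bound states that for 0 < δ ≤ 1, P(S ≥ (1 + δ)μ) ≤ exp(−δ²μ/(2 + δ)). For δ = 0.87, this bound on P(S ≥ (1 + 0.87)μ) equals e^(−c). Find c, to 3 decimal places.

70.666

c = δ²μ/(2 + δ) = 0.87²·267.95/(2 + 0.87) = 70.6660.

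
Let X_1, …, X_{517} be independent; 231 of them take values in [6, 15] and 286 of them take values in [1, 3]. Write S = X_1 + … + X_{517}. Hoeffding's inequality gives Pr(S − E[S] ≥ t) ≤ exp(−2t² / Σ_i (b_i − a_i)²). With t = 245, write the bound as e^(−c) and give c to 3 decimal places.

6.046

Σ(b_i − a_i)² = 231·9² + 286·2² = 19855.
c = 2t² / 19855 = 2·245² / 19855 = 6.0463.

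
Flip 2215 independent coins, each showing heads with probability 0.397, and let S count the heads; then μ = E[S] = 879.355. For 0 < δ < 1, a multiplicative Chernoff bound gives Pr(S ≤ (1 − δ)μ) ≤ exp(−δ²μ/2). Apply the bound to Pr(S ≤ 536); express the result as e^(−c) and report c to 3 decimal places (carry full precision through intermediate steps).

Write 536 = (1 − δ)μ, so δ = 1 − 536/879.355 = 0.3904623…
Then the exponent is δ²μ/2 = (μ − 536)²/(2μ) = 67.033596.

67.034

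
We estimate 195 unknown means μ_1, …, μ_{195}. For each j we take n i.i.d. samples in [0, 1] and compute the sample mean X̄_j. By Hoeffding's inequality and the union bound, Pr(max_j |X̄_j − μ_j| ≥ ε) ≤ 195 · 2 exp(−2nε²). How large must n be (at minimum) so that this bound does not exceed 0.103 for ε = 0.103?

389

Need 2·195·exp(−2nε²) ≤ 0.103, i.e. exp(−2nε²) ≤ 0.103/390.
So 2nε² ≥ ln(390/0.103) = 8.239173.
Hence n ≥ 8.239173/(2·0.103²) = 388.311.
The smallest integer n is 389.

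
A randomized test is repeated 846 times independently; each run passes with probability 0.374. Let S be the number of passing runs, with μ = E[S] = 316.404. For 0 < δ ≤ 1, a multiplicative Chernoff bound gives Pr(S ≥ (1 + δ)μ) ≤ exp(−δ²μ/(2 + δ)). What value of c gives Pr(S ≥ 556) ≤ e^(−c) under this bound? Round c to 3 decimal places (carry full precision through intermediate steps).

Write 556 = (1 + δ)μ, so δ = 556/316.404 − 1 = 0.7572471…
Then the exponent is δ²μ/(2 + δ) = (556 − μ)² / (μ·(2 + δ)) = 65.802361.

65.802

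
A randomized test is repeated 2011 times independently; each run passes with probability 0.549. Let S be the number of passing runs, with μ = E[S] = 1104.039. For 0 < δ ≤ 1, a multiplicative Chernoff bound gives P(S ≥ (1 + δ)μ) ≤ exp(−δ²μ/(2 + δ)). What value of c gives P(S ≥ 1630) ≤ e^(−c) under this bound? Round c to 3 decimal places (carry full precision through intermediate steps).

101.182

Write 1630 = (1 + δ)μ, so δ = 1630/1104.039 − 1 = 0.4763971…
Then the exponent is δ²μ/(2 + δ) = (1630 − μ)² / (μ·(2 + δ)) = 101.181795.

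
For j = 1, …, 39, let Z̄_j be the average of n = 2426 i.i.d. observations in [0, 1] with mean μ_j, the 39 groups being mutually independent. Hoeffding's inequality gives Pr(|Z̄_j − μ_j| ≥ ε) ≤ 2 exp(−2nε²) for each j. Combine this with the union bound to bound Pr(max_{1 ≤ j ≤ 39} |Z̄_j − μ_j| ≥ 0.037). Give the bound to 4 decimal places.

0.1017

Per-experiment Hoeffding bound: 2·exp(−2·2426·0.037²) = 2·exp(−6.64239) = 0.0026078.
Union bound over 39 events: 39·0.0026078 = 0.10170.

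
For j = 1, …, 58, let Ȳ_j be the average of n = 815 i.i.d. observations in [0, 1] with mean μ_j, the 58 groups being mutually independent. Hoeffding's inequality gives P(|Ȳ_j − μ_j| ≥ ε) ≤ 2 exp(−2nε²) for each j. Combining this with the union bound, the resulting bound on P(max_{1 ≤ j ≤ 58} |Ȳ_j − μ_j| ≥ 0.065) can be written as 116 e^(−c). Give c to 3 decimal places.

Union bound over the 58 events: P(max_{1 ≤ j ≤ 58} |Ȳ_j − μ_j| ≥ 0.065) ≤ 58·2·exp(−2nε²) = 116 exp(−2·815·0.065²).
So c = 2·815·0.065² = 6.8868.

6.887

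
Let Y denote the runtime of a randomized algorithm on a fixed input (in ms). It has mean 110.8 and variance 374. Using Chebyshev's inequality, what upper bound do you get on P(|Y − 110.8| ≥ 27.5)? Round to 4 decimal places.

0.4945

Chebyshev: P(|Y − μ| ≥ t) ≤ Var(Y)/t².
Bound = 374 / 756.25 = 0.4945.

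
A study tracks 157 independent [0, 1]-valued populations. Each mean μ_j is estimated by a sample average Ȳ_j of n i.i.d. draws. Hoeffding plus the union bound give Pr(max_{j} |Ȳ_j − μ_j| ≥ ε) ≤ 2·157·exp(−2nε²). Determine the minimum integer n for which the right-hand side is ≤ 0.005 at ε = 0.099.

564

Need 2·157·exp(−2nε²) ≤ 0.005, i.e. exp(−2nε²) ≤ 0.005/314.
So 2nε² ≥ ln(314/0.005) = 11.047710.
Hence n ≥ 11.047710/(2·0.099²) = 563.601.
The smallest integer n is 564.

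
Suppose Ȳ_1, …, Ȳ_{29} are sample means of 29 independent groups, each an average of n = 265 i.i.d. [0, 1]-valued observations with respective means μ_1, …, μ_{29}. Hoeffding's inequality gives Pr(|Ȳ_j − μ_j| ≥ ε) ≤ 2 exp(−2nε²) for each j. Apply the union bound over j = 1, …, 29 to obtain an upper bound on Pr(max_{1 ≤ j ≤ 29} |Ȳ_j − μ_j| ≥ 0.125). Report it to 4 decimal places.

Per-experiment Hoeffding bound: 2·exp(−2·265·0.125²) = 2·exp(−8.28125) = 0.00050644.
Union bound over 29 events: 29·0.00050644 = 0.01469.

0.0147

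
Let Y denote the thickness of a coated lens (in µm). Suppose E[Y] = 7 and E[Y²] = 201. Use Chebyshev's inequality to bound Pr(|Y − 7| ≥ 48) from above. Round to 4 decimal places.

Var(Y) = E[Y²] − (E[Y])² = 201 − 49 = 152.
Chebyshev's inequality: Pr(|Y − μ| ≥ t) ≤ Var(Y)/t² = 152/2304 = 0.0660.

0.0660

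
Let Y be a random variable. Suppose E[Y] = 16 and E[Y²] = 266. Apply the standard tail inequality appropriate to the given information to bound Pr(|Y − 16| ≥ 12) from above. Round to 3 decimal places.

0.069

The first two moments determine the variance, so Chebyshev's inequality is the sharpest standard bound available.
Var(Y) = E[Y²] − (E[Y])² = 266 − 256 = 10.
Chebyshev's inequality: Pr(|Y − μ| ≥ t) ≤ Var(Y)/t² = 10/144 = 0.0694.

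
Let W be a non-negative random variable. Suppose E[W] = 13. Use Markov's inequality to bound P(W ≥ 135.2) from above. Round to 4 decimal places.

Markov's inequality: for a non-negative random variable, P(W ≥ a) ≤ E[W]/a.
Here E[W] = 13 and a = 135.2, so the bound is 13/135.2 = 0.0962.

0.0962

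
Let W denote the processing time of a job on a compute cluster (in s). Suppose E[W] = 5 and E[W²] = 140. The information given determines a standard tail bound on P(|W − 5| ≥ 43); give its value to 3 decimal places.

0.062

The first two moments determine the variance, so Chebyshev's inequality is the sharpest standard bound available.
Var(W) = E[W²] − (E[W])² = 140 − 25 = 115.
Chebyshev's inequality: P(|W − μ| ≥ t) ≤ Var(W)/t² = 115/1849 = 0.0622.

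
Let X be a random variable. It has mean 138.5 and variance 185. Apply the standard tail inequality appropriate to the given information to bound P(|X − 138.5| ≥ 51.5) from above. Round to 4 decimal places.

Mean and variance are known, so Chebyshev's inequality applies.
Chebyshev: P(|X − μ| ≥ t) ≤ Var(X)/t².
Bound = 185 / 2652.25 = 0.0698.

0.0698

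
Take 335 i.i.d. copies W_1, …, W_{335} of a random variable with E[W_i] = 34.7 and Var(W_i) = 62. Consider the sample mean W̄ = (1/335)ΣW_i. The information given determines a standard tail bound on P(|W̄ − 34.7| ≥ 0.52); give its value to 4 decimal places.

With mean and variance of each term known, Chebyshev's inequality bounds the deviation of the sum (or sample mean).
Var(W̄) = Var(W_i)/n = 62/335 = 0.18507.
Chebyshev: P(|W̄ − 34.7| ≥ 0.52) ≤ Var(W̄)/(0.52)² = 62/(335·0.52²) = 0.6844.

0.6844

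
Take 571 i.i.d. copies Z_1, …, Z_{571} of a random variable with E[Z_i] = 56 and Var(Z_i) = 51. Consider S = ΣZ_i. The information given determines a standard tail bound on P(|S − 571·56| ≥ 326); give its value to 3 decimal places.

With mean and variance of each term known, Chebyshev's inequality bounds the deviation of the sum (or sample mean).
Var(S) = n·Var(Z_i) = 571·51 = 29121.
Chebyshev: P(|S − 571·56| ≥ 326) ≤ Var(S)/326² = 29121/106276 = 0.2740.

0.274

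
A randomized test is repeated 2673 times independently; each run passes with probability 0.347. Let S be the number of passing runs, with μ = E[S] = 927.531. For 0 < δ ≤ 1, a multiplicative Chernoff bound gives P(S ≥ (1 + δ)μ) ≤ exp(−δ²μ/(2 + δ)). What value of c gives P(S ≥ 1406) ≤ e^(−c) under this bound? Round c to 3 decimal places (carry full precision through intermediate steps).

98.106

Write 1406 = (1 + δ)μ, so δ = 1406/927.531 − 1 = 0.5158523…
Then the exponent is δ²μ/(2 + δ) = (1406 − μ)² / (μ·(2 + δ)) = 98.105654.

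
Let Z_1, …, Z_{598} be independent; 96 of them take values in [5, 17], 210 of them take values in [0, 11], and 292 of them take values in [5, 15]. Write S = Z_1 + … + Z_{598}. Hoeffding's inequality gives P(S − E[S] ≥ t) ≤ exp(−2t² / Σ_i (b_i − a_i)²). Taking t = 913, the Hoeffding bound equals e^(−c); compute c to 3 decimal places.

Σ(b_i − a_i)² = 96·12² + 210·11² + 292·10² = 68434.
c = 2t² / 68434 = 2·913² / 68434 = 24.3613.

24.361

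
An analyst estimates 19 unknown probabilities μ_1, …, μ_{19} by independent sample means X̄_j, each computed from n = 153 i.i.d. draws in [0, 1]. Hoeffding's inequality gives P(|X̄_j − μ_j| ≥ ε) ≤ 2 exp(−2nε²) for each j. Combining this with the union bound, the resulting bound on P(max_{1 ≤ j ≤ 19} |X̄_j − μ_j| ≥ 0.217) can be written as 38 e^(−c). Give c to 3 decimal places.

14.409

Union bound over the 19 events: P(max_{1 ≤ j ≤ 19} |X̄_j − μ_j| ≥ 0.217) ≤ 19·2·exp(−2nε²) = 38 exp(−2·153·0.217²).
So c = 2·153·0.217² = 14.4092.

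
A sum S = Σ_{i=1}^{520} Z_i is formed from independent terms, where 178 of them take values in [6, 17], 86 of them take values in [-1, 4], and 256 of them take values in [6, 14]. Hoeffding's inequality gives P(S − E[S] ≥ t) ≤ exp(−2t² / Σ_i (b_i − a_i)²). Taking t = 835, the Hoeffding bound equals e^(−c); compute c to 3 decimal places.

34.799

Σ(b_i − a_i)² = 178·11² + 86·5² + 256·8² = 40072.
c = 2t² / 40072 = 2·835² / 40072 = 34.7986.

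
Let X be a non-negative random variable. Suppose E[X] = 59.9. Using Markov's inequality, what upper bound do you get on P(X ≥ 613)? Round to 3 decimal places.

Markov's inequality: for a non-negative random variable, P(X ≥ a) ≤ E[X]/a.
Here E[X] = 59.9 and a = 613, so the bound is 59.9/613 = 0.0977.

0.098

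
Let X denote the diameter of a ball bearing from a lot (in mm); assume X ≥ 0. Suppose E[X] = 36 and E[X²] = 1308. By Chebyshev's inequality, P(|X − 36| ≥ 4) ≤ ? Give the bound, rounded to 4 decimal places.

Var(X) = E[X²] − (E[X])² = 1308 − 1296 = 12.
Chebyshev's inequality: P(|X − μ| ≥ t) ≤ Var(X)/t² = 12/16 = 0.7500.

0.7500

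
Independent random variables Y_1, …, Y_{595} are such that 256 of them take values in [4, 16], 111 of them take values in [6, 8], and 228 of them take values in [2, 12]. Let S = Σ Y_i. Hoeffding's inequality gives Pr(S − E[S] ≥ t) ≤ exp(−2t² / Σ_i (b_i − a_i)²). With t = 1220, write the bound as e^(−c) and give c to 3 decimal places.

Σ(b_i − a_i)² = 256·12² + 111·2² + 228·10² = 60108.
c = 2t² / 60108 = 2·1220² / 60108 = 49.5242.

49.524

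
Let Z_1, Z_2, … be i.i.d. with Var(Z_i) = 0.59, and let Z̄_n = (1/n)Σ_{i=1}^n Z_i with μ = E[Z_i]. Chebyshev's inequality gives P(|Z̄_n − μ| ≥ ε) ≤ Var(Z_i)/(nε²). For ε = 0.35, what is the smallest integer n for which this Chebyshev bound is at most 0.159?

31

Require 0.59/(n·0.35²) ≤ 0.159, i.e. n ≥ 0.59/(0.159·0.35²) = 30.291.
The smallest integer n is 31.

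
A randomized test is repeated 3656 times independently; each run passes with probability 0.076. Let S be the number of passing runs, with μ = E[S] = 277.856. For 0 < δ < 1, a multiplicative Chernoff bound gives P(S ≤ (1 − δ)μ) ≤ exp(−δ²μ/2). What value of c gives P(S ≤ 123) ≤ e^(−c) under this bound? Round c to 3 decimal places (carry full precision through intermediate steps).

43.153

Write 123 = (1 − δ)μ, so δ = 1 − 123/277.856 = 0.5573247…
Then the exponent is δ²μ/2 = (μ − 123)²/(2μ) = 43.152534.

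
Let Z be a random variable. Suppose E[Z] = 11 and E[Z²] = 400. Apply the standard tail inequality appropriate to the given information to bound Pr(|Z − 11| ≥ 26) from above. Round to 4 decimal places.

The first two moments determine the variance, so Chebyshev's inequality is the sharpest standard bound available.
Var(Z) = E[Z²] − (E[Z])² = 400 − 121 = 279.
Chebyshev's inequality: Pr(|Z − μ| ≥ t) ≤ Var(Z)/t² = 279/676 = 0.4127.

0.4127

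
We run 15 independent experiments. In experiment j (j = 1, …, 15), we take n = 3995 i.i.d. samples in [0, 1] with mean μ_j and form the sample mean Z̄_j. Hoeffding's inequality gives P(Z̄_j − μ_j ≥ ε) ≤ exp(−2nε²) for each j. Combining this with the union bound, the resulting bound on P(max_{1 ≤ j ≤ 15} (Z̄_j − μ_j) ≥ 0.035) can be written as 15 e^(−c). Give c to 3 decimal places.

9.788

Union bound over the 15 events: P(max_{1 ≤ j ≤ 15} (Z̄_j − μ_j) ≥ 0.035) ≤ 15·exp(−2nε²) = 15 exp(−2·3995·0.035²).
So c = 2·3995·0.035² = 9.7878.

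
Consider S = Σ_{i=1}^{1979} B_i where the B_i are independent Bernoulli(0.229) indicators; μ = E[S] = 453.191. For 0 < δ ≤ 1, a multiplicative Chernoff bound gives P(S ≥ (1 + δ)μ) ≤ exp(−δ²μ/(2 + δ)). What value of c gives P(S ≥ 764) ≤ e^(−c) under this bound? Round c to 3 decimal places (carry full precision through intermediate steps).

Write 764 = (1 + δ)μ, so δ = 764/453.191 − 1 = 0.6858234…
Then the exponent is δ²μ/(2 + δ) = (764 − μ)² / (μ·(2 + δ)) = 79.364894.

79.365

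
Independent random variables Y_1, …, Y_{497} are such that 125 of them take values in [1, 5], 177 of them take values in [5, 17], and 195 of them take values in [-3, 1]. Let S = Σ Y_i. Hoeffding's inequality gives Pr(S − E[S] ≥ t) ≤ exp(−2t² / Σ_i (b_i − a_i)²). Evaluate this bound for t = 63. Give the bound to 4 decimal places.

0.7716

Σ(b_i − a_i)² = 125·4² + 177·12² + 195·4² = 30608.
Exponent = 2·63² / 30608 = 0.25934.
Bound = exp(−0.25934) = 0.77156.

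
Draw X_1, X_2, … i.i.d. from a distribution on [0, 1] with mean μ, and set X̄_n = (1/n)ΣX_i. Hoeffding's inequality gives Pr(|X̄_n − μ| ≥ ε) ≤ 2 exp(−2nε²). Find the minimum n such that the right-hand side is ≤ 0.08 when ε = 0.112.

129

Require 2·exp(−2nε²) ≤ 0.08, i.e. 2nε² ≥ ln(2/0.08) = 3.218876.
So n ≥ 3.218876 / (2·0.112²) = 128.303.
The smallest integer n is 129.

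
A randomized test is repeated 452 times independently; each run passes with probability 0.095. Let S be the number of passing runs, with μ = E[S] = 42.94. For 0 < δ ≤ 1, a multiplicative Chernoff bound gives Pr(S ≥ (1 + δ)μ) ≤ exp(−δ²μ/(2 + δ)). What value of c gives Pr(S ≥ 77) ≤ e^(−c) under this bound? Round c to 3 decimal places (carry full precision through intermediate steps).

9.672

Write 77 = (1 + δ)μ, so δ = 77/42.94 − 1 = 0.7931998…
Then the exponent is δ²μ/(2 + δ) = (77 − μ)² / (μ·(2 + δ)) = 9.672199.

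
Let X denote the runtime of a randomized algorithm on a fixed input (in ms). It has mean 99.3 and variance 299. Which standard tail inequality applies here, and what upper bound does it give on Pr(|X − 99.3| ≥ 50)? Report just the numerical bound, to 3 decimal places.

0.120

Mean and variance are known, so Chebyshev's inequality applies.
Chebyshev: Pr(|X − μ| ≥ t) ≤ Var(X)/t².
Bound = 299 / 2500 = 0.1196.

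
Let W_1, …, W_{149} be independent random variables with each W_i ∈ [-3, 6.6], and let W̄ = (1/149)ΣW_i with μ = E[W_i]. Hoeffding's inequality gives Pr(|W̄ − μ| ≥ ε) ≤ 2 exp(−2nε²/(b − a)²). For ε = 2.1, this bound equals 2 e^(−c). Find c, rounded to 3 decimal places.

14.260

c = 2nε²/(b − a)² = 2·149·2.1² / 9.6² = 14.2598.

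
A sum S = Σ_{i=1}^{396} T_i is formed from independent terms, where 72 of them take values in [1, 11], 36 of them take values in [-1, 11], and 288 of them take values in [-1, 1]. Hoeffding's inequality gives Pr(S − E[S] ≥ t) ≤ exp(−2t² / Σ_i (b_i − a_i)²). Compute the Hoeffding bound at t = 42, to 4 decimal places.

0.7706

Σ(b_i − a_i)² = 72·10² + 36·12² + 288·2² = 13536.
Exponent = 2·42² / 13536 = 0.26064.
Bound = exp(−0.26064) = 0.77056.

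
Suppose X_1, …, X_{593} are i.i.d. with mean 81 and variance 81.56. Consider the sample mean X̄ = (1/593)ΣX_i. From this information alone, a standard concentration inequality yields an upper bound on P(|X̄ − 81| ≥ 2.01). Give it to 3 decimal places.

0.034

With mean and variance of each term known, Chebyshev's inequality bounds the deviation of the sum (or sample mean).
Var(X̄) = Var(X_i)/n = 81.56/593 = 0.13754.
Chebyshev: P(|X̄ − 81| ≥ 2.01) ≤ Var(X̄)/(2.01)² = 81.56/(593·2.01²) = 0.0340.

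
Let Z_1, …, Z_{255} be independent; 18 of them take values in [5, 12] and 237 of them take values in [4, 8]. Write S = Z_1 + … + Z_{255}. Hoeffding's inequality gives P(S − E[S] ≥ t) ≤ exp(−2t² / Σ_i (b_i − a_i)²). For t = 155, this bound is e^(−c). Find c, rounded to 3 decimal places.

10.280

Σ(b_i − a_i)² = 18·7² + 237·4² = 4674.
c = 2t² / 4674 = 2·155² / 4674 = 10.2803.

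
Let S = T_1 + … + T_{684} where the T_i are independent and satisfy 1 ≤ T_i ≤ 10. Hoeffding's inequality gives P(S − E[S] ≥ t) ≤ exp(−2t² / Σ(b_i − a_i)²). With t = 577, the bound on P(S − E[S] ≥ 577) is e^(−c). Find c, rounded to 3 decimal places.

12.018

Σ(b_i − a_i)² = 684·(9)² = 55404.
c = 2t²/55404 = 2·577²/55404 = 12.0182.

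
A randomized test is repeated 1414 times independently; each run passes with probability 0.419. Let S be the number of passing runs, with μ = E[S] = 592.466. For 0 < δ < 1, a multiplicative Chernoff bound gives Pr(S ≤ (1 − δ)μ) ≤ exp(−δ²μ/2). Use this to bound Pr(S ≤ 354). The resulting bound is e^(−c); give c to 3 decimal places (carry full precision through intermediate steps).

Write 354 = (1 − δ)μ, so δ = 1 − 354/592.466 = 0.4024974…
Then the exponent is δ²μ/2 = (μ − 354)²/(2μ) = 47.990968.

47.991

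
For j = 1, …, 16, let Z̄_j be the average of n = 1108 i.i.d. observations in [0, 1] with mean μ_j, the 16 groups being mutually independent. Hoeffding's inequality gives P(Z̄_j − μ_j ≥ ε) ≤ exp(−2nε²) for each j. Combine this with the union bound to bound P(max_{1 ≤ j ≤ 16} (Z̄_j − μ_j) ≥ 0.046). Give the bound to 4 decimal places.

0.1471

Per-experiment Hoeffding bound: exp(−2·1108·0.046²) = exp(−4.68906) = 0.0091954.
Union bound over 16 events: 16·0.0091954 = 0.14713.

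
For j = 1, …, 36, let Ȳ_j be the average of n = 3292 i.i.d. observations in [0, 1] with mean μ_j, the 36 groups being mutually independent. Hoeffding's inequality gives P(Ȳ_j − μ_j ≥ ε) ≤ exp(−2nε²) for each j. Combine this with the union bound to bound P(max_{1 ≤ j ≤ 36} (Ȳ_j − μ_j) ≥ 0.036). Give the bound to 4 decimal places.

Per-experiment Hoeffding bound: exp(−2·3292·0.036²) = exp(−8.53286) = 0.00019689.
Union bound over 36 events: 36·0.00019689 = 0.00709.

0.0071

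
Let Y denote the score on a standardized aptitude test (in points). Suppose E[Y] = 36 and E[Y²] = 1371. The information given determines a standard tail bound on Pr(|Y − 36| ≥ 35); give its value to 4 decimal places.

0.0612

The first two moments determine the variance, so Chebyshev's inequality is the sharpest standard bound available.
Var(Y) = E[Y²] − (E[Y])² = 1371 − 1296 = 75.
Chebyshev's inequality: Pr(|Y − μ| ≥ t) ≤ Var(Y)/t² = 75/1225 = 0.0612.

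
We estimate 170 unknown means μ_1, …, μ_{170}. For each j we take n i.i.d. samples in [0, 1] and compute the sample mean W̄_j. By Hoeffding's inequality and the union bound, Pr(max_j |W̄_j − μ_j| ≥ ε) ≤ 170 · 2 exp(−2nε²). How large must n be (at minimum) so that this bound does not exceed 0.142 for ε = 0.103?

367

Need 2·170·exp(−2nε²) ≤ 0.142, i.e. exp(−2nε²) ≤ 0.142/340.
So 2nε² ≥ ln(340/0.142) = 7.780874.
Hence n ≥ 7.780874/(2·0.103²) = 366.711.
The smallest integer n is 367.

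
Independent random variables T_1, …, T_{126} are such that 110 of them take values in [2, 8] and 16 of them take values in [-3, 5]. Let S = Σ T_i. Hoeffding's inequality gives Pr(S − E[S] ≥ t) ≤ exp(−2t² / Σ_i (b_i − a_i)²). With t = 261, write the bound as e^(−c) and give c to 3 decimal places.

27.336

Σ(b_i − a_i)² = 110·6² + 16·8² = 4984.
c = 2t² / 4984 = 2·261² / 4984 = 27.3359.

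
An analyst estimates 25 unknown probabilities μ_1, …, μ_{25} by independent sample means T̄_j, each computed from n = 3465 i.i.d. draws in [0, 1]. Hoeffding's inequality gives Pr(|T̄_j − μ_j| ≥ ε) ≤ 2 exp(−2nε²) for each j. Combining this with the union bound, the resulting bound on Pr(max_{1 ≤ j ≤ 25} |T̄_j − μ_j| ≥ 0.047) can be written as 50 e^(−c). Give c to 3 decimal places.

Union bound over the 25 events: Pr(max_{1 ≤ j ≤ 25} |T̄_j − μ_j| ≥ 0.047) ≤ 25·2·exp(−2nε²) = 50 exp(−2·3465·0.047²).
So c = 2·3465·0.047² = 15.3084.

15.308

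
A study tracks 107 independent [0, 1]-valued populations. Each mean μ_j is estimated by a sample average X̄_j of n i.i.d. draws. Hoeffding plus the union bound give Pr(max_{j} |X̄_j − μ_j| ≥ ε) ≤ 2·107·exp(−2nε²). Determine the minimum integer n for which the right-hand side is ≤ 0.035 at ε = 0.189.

123

Need 2·107·exp(−2nε²) ≤ 0.035, i.e. exp(−2nε²) ≤ 0.035/214.
So 2nε² ≥ ln(214/0.035) = 8.718383.
Hence n ≥ 8.718383/(2·0.189²) = 122.034.
The smallest integer n is 123.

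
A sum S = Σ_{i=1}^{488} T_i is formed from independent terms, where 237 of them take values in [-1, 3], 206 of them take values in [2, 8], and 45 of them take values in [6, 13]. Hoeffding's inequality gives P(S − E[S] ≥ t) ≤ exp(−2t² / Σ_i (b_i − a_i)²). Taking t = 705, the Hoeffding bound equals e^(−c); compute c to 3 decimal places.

Σ(b_i − a_i)² = 237·4² + 206·6² + 45·7² = 13413.
c = 2t² / 13413 = 2·705² / 13413 = 74.1109.

74.111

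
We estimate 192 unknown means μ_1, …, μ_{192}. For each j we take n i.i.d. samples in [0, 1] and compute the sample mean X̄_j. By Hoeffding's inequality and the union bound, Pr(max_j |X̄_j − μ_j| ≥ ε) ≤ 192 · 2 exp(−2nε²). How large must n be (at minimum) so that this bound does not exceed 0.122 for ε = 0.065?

Need 2·192·exp(−2nε²) ≤ 0.122, i.e. exp(−2nε²) ≤ 0.122/384.
So 2nε² ≥ ln(384/0.122) = 8.054377.
Hence n ≥ 8.054377/(2·0.065²) = 953.181.
The smallest integer n is 954.

954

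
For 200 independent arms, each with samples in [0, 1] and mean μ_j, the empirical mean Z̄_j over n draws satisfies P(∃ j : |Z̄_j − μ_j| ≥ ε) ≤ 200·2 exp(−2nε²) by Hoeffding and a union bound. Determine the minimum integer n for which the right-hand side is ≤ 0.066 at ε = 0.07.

889

Need 2·200·exp(−2nε²) ≤ 0.066, i.e. exp(−2nε²) ≤ 0.066/400.
So 2nε² ≥ ln(400/0.066) = 8.709565.
Hence n ≥ 8.709565/(2·0.07²) = 888.731.
The smallest integer n is 889.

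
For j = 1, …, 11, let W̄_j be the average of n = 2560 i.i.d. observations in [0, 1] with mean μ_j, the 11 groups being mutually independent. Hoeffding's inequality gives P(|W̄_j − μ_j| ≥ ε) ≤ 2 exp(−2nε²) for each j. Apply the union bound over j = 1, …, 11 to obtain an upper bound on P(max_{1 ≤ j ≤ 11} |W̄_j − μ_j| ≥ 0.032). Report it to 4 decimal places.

Per-experiment Hoeffding bound: 2·exp(−2·2560·0.032²) = 2·exp(−5.24288) = 0.01057.
Union bound over 11 events: 11·0.01057 = 0.11627.

0.1163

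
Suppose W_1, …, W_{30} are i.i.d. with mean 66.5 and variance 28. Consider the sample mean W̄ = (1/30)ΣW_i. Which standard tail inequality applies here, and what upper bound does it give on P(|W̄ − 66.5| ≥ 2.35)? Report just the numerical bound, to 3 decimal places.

With mean and variance of each term known, Chebyshev's inequality bounds the deviation of the sum (or sample mean).
Var(W̄) = Var(W_i)/n = 28/30 = 0.93333.
Chebyshev: P(|W̄ − 66.5| ≥ 2.35) ≤ Var(W̄)/(2.35)² = 28/(30·2.35²) = 0.1690.

0.169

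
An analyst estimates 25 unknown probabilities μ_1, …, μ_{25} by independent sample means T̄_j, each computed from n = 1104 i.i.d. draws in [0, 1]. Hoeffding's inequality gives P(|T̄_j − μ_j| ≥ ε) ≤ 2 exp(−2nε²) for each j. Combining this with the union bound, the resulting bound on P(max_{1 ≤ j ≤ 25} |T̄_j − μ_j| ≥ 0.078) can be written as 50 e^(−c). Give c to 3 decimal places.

Union bound over the 25 events: P(max_{1 ≤ j ≤ 25} |T̄_j − μ_j| ≥ 0.078) ≤ 25·2·exp(−2nε²) = 50 exp(−2·1104·0.078²).
So c = 2·1104·0.078² = 13.4335.

13.433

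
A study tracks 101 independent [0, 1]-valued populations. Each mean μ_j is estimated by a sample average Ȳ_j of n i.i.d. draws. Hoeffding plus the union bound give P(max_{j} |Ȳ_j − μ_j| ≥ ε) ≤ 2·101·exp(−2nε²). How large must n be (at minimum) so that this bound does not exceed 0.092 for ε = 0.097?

409

Need 2·101·exp(−2nε²) ≤ 0.092, i.e. exp(−2nε²) ≤ 0.092/202.
So 2nε² ≥ ln(202/0.092) = 7.694234.
Hence n ≥ 7.694234/(2·0.097²) = 408.876.
The smallest integer n is 409.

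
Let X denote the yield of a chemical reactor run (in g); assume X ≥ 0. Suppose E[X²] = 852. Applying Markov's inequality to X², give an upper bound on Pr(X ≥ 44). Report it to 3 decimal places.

0.440

Since X ≥ 0, the event {X ≥ 44} is the same as {X² ≥ 1936}.
Markov's inequality applied to X² gives Pr(X² ≥ 1936) ≤ E[X²]/1936 = 852/1936 = 0.4401.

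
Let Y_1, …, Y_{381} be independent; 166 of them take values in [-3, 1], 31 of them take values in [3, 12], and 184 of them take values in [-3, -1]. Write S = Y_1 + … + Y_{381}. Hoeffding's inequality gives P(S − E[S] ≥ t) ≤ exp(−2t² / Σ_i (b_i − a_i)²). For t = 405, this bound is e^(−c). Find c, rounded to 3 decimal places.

Σ(b_i − a_i)² = 166·4² + 31·9² + 184·2² = 5903.
c = 2t² / 5903 = 2·405² / 5903 = 55.5734.

55.573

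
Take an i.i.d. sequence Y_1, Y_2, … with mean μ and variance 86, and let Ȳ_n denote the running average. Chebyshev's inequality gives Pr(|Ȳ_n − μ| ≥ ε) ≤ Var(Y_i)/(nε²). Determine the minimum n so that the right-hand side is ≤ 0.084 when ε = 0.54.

Require 86/(n·0.54²) ≤ 0.084, i.e. n ≥ 86/(0.084·0.54²) = 3511.007.
The smallest integer n is 3512.

3512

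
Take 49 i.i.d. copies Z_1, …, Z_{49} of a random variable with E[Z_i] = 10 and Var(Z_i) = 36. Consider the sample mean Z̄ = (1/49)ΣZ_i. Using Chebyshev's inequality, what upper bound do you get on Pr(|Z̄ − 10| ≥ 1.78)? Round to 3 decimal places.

0.232

Var(Z̄) = Var(Z_i)/n = 36/49 = 0.73469.
Chebyshev: Pr(|Z̄ − 10| ≥ 1.78) ≤ Var(Z̄)/(1.78)² = 36/(49·1.78²) = 0.2319.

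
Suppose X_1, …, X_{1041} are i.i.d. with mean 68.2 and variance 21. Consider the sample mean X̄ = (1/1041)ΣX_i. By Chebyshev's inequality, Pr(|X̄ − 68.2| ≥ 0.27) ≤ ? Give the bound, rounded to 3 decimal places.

Var(X̄) = Var(X_i)/n = 21/1041 = 0.020173.
Chebyshev: Pr(|X̄ − 68.2| ≥ 0.27) ≤ Var(X̄)/(0.27)² = 21/(1041·0.27²) = 0.2767.

0.277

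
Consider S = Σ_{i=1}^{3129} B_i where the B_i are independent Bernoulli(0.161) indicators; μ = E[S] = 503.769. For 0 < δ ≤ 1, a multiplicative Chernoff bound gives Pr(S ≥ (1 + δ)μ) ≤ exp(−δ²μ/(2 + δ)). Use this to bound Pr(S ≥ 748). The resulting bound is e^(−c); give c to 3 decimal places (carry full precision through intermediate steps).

Write 748 = (1 + δ)μ, so δ = 748/503.769 − 1 = 0.4848075…
Then the exponent is δ²μ/(2 + δ) = (748 − μ)² / (μ·(2 + δ)) = 47.651589.

47.652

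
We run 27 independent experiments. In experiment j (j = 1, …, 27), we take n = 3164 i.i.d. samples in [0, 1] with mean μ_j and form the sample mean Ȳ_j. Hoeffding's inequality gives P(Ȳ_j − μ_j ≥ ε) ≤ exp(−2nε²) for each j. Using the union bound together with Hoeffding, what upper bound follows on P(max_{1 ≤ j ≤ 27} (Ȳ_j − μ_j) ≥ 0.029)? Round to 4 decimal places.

0.1319

Per-experiment Hoeffding bound: exp(−2·3164·0.029²) = exp(−5.32185) = 0.0048837.
Union bound over 27 events: 27·0.0048837 = 0.13186.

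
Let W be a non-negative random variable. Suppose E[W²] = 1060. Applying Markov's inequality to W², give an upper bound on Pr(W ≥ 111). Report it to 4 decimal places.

Since W ≥ 0, the event {W ≥ 111} is the same as {W² ≥ 12321}.
Markov's inequality applied to W² gives Pr(W² ≥ 12321) ≤ E[W²]/12321 = 1060/12321 = 0.0860.

0.0860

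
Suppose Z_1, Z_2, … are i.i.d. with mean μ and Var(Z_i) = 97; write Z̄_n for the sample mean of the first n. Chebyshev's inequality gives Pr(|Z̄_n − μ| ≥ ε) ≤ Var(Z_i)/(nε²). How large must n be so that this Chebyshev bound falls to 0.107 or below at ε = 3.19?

Require 97/(n·3.19²) ≤ 0.107, i.e. n ≥ 97/(0.107·3.19²) = 89.085.
The smallest integer n is 90.

90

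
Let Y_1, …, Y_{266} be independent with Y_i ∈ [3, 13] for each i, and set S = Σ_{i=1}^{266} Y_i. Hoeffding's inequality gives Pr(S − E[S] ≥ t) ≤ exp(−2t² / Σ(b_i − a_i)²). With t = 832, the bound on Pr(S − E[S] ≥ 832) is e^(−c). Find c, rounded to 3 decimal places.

52.047

Σ(b_i − a_i)² = 266·(10)² = 26600.
c = 2t²/26600 = 2·832²/26600 = 52.0469.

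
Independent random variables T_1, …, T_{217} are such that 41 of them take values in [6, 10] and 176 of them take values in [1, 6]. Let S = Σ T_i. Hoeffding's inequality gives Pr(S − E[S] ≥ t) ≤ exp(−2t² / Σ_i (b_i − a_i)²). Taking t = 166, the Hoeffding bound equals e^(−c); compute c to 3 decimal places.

10.900

Σ(b_i − a_i)² = 41·4² + 176·5² = 5056.
c = 2t² / 5056 = 2·166² / 5056 = 10.9003.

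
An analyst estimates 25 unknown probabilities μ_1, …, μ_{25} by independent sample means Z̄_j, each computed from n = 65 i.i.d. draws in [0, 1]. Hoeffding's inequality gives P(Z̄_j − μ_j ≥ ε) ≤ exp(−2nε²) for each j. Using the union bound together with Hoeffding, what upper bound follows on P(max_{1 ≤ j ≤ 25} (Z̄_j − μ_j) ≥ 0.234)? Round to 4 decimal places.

Per-experiment Hoeffding bound: exp(−2·65·0.234²) = exp(−7.11828) = 0.00081016.
Union bound over 25 events: 25·0.00081016 = 0.02025.

0.0203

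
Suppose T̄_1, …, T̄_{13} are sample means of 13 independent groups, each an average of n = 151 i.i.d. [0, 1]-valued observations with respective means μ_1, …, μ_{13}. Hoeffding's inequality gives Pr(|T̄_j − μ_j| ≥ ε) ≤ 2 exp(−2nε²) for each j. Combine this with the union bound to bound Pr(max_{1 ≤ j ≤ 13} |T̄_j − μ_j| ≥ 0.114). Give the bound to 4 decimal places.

0.5134

Per-experiment Hoeffding bound: 2·exp(−2·151·0.114²) = 2·exp(−3.92479) = 0.039492.
Union bound over 13 events: 13·0.039492 = 0.51340.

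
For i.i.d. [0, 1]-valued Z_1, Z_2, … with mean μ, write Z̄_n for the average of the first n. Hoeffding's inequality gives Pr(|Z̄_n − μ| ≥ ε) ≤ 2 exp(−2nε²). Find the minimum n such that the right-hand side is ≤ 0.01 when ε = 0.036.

Require 2·exp(−2nε²) ≤ 0.01, i.e. 2nε² ≥ ln(2/0.01) = 5.298317.
So n ≥ 5.298317 / (2·0.036²) = 2044.104.
The smallest integer n is 2045.

2045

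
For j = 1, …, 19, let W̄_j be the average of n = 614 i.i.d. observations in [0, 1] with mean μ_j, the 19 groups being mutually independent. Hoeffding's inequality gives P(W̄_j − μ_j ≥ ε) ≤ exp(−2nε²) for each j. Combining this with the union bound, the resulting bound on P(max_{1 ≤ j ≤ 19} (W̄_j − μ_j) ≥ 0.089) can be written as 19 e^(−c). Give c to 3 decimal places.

9.727

Union bound over the 19 events: P(max_{1 ≤ j ≤ 19} (W̄_j − μ_j) ≥ 0.089) ≤ 19·exp(−2nε²) = 19 exp(−2·614·0.089²).
So c = 2·614·0.089² = 9.7270.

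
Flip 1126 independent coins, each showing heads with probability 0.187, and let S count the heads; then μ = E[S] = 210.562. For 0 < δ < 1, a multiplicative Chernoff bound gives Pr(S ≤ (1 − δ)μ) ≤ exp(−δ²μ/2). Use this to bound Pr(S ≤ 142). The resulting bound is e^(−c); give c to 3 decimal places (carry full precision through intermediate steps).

11.162

Write 142 = (1 − δ)μ, so δ = 1 − 142/210.562 = 0.3256143…
Then the exponent is δ²μ/2 = (μ − 142)²/(2μ) = 11.162384.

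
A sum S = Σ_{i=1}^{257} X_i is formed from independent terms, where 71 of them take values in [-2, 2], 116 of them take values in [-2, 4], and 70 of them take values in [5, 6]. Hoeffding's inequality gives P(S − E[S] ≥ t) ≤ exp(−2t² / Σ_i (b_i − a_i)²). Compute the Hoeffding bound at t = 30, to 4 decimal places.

Σ(b_i − a_i)² = 71·4² + 116·6² + 70·1² = 5382.
Exponent = 2·30² / 5382 = 0.33445.
Bound = exp(−0.33445) = 0.71573.

0.7157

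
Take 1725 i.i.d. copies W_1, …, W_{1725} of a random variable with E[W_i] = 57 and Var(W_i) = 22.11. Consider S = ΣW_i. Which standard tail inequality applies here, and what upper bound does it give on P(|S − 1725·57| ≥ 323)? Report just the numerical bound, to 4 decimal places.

0.3656

With mean and variance of each term known, Chebyshev's inequality bounds the deviation of the sum (or sample mean).
Var(S) = n·Var(W_i) = 1725·22.11 = 38139.75.
Chebyshev: P(|S − 1725·57| ≥ 323) ≤ Var(S)/323² = 38139.75/104329 = 0.3656.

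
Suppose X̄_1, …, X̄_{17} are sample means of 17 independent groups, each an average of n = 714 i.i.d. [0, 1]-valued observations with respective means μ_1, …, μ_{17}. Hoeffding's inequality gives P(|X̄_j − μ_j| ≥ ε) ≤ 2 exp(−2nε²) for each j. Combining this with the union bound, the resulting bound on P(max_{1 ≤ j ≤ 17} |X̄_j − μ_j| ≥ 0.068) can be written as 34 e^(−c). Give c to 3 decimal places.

Union bound over the 17 events: P(max_{1 ≤ j ≤ 17} |X̄_j − μ_j| ≥ 0.068) ≤ 17·2·exp(−2nε²) = 34 exp(−2·714·0.068²).
So c = 2·714·0.068² = 6.6031.

6.603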